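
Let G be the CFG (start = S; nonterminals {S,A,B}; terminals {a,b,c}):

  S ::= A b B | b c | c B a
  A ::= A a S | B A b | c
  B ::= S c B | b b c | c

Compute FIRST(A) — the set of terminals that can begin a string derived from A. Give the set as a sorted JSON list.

Compute FIRST by fixpoint:
[1]
  A via A→c: +{c}
  B via B→b b c: +{b}
  B via B→c: +{c}
  S via S→A b B: +{c}
  S via S→b c: +{b}
  FIRST(S)={b,c}  FIRST(A)={c}  FIRST(B)={b,c}
[2]
  A via A→B A b: +{b}
  FIRST(S)={b,c}  FIRST(A)={b,c}  FIRST(B)={b,c}
[3] — fixpoint
  FIRST(S)={b,c}  FIRST(A)={b,c}  FIRST(B)={b,c}

FIRST(A) = ["b", "c"]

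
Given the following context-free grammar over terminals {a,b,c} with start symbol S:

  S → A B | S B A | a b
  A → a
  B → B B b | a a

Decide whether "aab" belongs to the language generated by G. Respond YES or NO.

Convert to CNF:
  S -> A B | S X3 | T1 T0
  A -> a
  B -> B X2 | T1 T1
  T0 -> b
  T1 -> a
  X2 -> B T0
  X3 -> B A

Fill CYK table bottom-up:
  cell(0,0) a: {A,T1}  orig:{A}
  cell(1,1) a: {A,T1}  orig:{A}
  cell(2,2) b: {T0}  orig:{}
  cell(0,1) aa: {B}
  cell(1,2) ab: {S}
  cell(0,2) aab: {X2}  orig:{}

S ∉ T[0,2] ⇒ NO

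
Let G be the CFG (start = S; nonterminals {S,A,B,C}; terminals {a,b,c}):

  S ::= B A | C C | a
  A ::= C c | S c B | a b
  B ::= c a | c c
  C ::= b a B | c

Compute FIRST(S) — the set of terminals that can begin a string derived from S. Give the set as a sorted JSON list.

FIRST iteration:
[1]
  A via A→a b: +{a}
  B via B→c a: +{c}
  C via C→b a B: +{b}
  C via C→c: +{c}
  S via S→B A: +{c}
  S via S→C C: +{b}
  S via S→a: +{a}
  FIRST(S)={a,b,c}  FIRST(A)={a}  FIRST(B)={c}  FIRST(C)={b,c}
[2]
  A via A→C c: +{b,c}
  FIRST(S)={a,b,c}  FIRST(A)={a,b,c}  FIRST(B)={c}  FIRST(C)={b,c}
[3] — fixpoint
  FIRST(S)={a,b,c}  FIRST(A)={a,b,c}  FIRST(B)={c}  FIRST(C)={b,c}

FIRST(S) = ["a", "b", "c"]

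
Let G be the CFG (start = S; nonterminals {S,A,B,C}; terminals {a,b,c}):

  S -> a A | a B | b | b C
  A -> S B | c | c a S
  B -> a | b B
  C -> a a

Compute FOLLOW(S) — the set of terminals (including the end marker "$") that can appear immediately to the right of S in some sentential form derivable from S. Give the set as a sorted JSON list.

FIRST sets, iterate to fixpoint:
iter 1:
  A via A→c: +{c}
  B via B→a: +{a}
  B via B→b B: +{b}
  C via C→a a: +{a}
  S via S→a A: +{a}
  S via S→b: +{b}
  FIRST[S]={a,b}  FIRST[A]={c}  FIRST[B]={a,b}  FIRST[C]={a}
iter 2:
  A via A→S B: +{a,b}
  FIRST[S]={a,b}  FIRST[A]={a,b,c}  FIRST[B]={a,b}  FIRST[C]={a}
iter 3: (no change)
  FIRST[S]={a,b}  FIRST[A]={a,b,c}  FIRST[B]={a,b}  FIRST[C]={a}

FOLLOW iteration:
FOLLOW(S) := {$}
[1]
  A→S B: FOLLOW(S) ⊇ FIRST(B) = {a,b}; new: +{a,b}
  S→a A: FOLLOW(A) ⊇ FOLLOW(S) ⊇ {$,a,b}; new: +{$,a,b}
  S→a B: FOLLOW(B) ⊇ FOLLOW(S) ⊇ {$,a,b}; new: +{$,a,b}
  S→b C: FOLLOW(C) ⊇ FOLLOW(S) ⊇ {$,a,b}; new: +{$,a,b}
  S: {$,a,b}  A: {$,a,b}  B: {$,a,b}  C: {$,a,b}
[2] (stable)
  S: {$,a,b}  A: {$,a,b}  B: {$,a,b}  C: {$,a,b}

FOLLOW(S) = ["$", "a", "b"]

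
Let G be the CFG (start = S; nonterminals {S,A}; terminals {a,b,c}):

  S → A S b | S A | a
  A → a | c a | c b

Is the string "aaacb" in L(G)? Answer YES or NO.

CNF form of G:
  S -> A X3 | S A | a
  A -> T0 T1 | T0 T2 | a
  T0 -> c
  T1 -> a
  T2 -> b
  X3 -> S T2

Fill CYK table bottom-up:
  T[0,0] 'a' = {A,S,T1}  orig:{A,S}
  T[1,1] 'a' = {A,S,T1}  orig:{A,S}
  T[2,2] 'a' = {A,S,T1}  orig:{A,S}
  T[3,3] 'c' = {T0}  orig:{}
  T[4,4] 'b' = {T2}  orig:{}
  T[0,1] 'aa' = {S}
  T[1,2] 'aa' = {S}
  T[2,3] 'ac' = ∅
  T[3,4] 'cb' = {A}
  T[0,2] 'aaa' = {S}
  T[1,3] 'aac' = ∅
  T[2,4] 'acb' = {S}
  T[0,3] 'aaac' = ∅
  T[1,4] 'aacb' = {S}
  T[0,4] 'aaacb' = {S}

S ∈ T[0,4] ⇒ YES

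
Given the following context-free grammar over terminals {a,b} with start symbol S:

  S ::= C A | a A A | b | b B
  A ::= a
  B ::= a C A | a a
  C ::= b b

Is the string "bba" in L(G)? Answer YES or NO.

Convert to CNF:
  S -> C A | T0 X3 | T1 B | b
  A -> a
  B -> T0 T0 | T0 X2
  C -> T1 T1
  T0 -> a
  T1 -> b
  X2 -> C A
  X3 -> A A

CYK table (by increasing span):
  [0..0]={S,T1}  "b"  orig:{S}
  [1..1]={S,T1}  "b"  orig:{S}
  [2..2]={A,T0}  "a"  orig:{A}
  [0..1]={C}  "bb"
  [1..2]=∅  "ba"
  [0..2]={S,X2}  "bba"  orig:{S}

S ∈ T[0,2] ⇒ YES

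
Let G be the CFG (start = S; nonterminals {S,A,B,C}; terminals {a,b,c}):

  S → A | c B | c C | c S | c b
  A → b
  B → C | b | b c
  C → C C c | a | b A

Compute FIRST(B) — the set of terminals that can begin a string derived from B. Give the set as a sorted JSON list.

Compute FIRST by fixpoint:
round 1:
  A via A→b: +{b}
  B via B→b: +{b}
  C via C→a: +{a}
  C via C→b A: +{b}
  S via S→A: +{b}
  S via S→c B: +{c}
  FIRST[S]={b,c}  FIRST[A]={b}  FIRST[B]={b}  FIRST[C]={a,b}
round 2:
  B via B→C: +{a}
  FIRST[S]={b,c}  FIRST[A]={b}  FIRST[B]={a,b}  FIRST[C]={a,b}
round 3: done
  FIRST[S]={b,c}  FIRST[A]={b}  FIRST[B]={a,b}  FIRST[C]={a,b}

FIRST(B) = ["a", "b"]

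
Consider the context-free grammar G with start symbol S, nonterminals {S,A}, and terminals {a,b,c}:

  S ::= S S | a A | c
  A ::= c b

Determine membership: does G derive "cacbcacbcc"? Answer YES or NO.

CNF form of G:
  S -> S S | T2 A | c
  A -> T0 T1
  T0 -> c
  T1 -> b
  T2 -> a

CYK fill:
  T[0,0] 'c' = {S,T0}  orig:{S}
  T[1,1] 'a' = {T2}  orig:{}
  T[2,2] 'c' = {S,T0}  orig:{S}
  T[3,3] 'b' = {T1}  orig:{}
  T[4,4] 'c' = {S,T0}  orig:{S}
  T[5,5] 'a' = {T2}  orig:{}
  T[6,6] 'c' = {S,T0}  orig:{S}
  T[7,7] 'b' = {T1}  orig:{}
  T[8,8] 'c' = {S,T0}  orig:{S}
  T[9,9] 'c' = {S,T0}  orig:{S}
  T[0,1] 'ca' = ∅
  T[1,2] 'ac' = ∅
  T[2,3] 'cb' = {A}
  T[3,4] 'bc' = ∅
  T[4,5] 'ca' = ∅
  T[5,6] 'ac' = ∅
  T[6,7] 'cb' = {A}
  T[7,8] 'bc' = ∅
  T[8,9] 'cc' = {S}
  T[0,2] 'cac' = ∅
  T[1,3] 'acb' = {S}
  T[2,4] 'cbc' = ∅
  T[3,5] 'bca' = ∅
  T[4,6] 'cac' = ∅
  T[5,7] 'acb' = {S}
  T[6,8] 'cbc' = ∅
  T[7,9] 'bcc' = ∅
  T[0,3] 'cacb' = {S}
  T[1,4] 'acbc' = {S}
  T[2,5] 'cbca' = ∅
  T[3,6] 'bcac' = ∅
  T[4,7] 'cacb' = {S}
  T[5,8] 'acbc' = {S}
  T[6,9] 'cbcc' = ∅
  T[0,4] 'cacbc' = {S}
  T[1,5] 'acbca' = ∅
  T[2,6] 'cbcac' = ∅
  T[3,7] 'bcacb' = ∅
  T[4,8] 'cacbc' = {S}
  T[5,9] 'acbcc' = {S}
  T[0,5] 'cacbca' = ∅
  T[1,6] 'acbcac' = ∅
  T[2,7] 'cbcacb' = ∅
  T[3,8] 'bcacbc' = ∅
  T[4,9] 'cacbcc' = {S}
  T[0,6] 'cacbcac' = ∅
  T[1,7] 'acbcacb' = {S}
  T[2,8] 'cbcacbc' = ∅
  T[3,9] 'bcacbcc' = ∅
  T[0,7] 'cacbcacb' = {S}
  T[1,8] 'acbcacbc' = {S}
  T[2,9] 'cbcacbcc' = ∅
  T[0,8] 'cacbcacbc' = {S}
  T[1,9] 'acbcacbcc' = {S}
  T[0,9] 'cacbcacbcc' = {S}

S ∈ T[0,9] ⇒ YES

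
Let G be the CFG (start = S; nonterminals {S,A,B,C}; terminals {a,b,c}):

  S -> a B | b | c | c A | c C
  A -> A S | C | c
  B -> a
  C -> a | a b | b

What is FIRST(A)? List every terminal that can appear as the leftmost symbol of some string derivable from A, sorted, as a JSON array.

FIRST iteration:
round 1:
  A via A→c: +{c}
  B via B→a: +{a}
  C via C→a: +{a}
  C via C→b: +{b}
  S via S→a B: +{a}
  S via S→b: +{b}
  S via S→c: +{c}
  S: {a,b,c}  A: {c}  B: {a}  C: {a,b}
round 2:
  A via A→C: +{a,b}
  S: {a,b,c}  A: {a,b,c}  B: {a}  C: {a,b}
round 3: (stable)
  S: {a,b,c}  A: {a,b,c}  B: {a}  C: {a,b}

FIRST(A) = ["a", "b", "c"]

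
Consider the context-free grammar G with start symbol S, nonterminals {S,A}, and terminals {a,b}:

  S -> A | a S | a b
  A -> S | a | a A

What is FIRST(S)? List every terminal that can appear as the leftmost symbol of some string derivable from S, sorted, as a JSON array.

Compute FIRST by fixpoint:
[1]
  A via A→a: +{a}
  S via S→A: +{a}
  FIRST(S)={a}  FIRST(A)={a}
[2] — fixpoint
  FIRST(S)={a}  FIRST(A)={a}

FIRST(S) = ["a"]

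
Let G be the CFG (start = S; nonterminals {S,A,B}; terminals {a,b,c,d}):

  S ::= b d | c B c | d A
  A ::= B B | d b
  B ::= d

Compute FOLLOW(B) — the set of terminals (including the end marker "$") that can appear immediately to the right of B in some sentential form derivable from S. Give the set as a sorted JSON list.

FIRST iteration:
[1]
  A via A→d b: +{d}
  B via B→d: +{d}
  S via S→b d: +{b}
  S via S→c B c: +{c}
  S via S→d A: +{d}
  FIRST[S]={b,c,d}  FIRST[A]={d}  FIRST[B]={d}
[2] (no change)
  FIRST[S]={b,c,d}  FIRST[A]={d}  FIRST[B]={d}

FOLLOW iteration:
FOLLOW(S) := {$}
iter 1:
  A→B B: FOLLOW(B) ⊇ FIRST(B) = {d}; new: +{d}
  S→c B c: FOLLOW(B) ⊇ FIRST(c) = {c}; new: +{c}
  S→d A: FOLLOW(A) ⊇ FOLLOW(S) ⊇ {$}; new: +{$}
  FOLLOW[S]={$}  FOLLOW[A]={$}  FOLLOW[B]={c,d}
iter 2:
  A→B B: FOLLOW(B) ⊇ FOLLOW(A) ⊇ {$}; new: +{$}
  FOLLOW[S]={$}  FOLLOW[A]={$}  FOLLOW[B]={$,c,d}
iter 3: (no change)
  FOLLOW[S]={$}  FOLLOW[A]={$}  FOLLOW[B]={$,c,d}

FOLLOW(B) = ["$", "c", "d"]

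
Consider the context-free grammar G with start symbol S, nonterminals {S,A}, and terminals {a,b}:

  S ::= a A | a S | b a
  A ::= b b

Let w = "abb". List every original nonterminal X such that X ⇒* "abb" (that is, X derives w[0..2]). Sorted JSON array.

Convert to CNF:
  S -> T0 T1 | T1 A | T1 S
  A -> T0 T0
  T0 -> b
  T1 -> a

CYK fill, restricted to cells inside w[0..2]:
  [0..0]={T1}  "a"  orig:{}
  [1..1]={T0}  "b"  orig:{}
  [2..2]={T0}  "b"  orig:{}
  [0..1]=∅  "ab"
  [1..2]={A}  "bb"
  [0..2]={S}  "abb"

Original NTs in T[0,2] deriving "abb": ["S"]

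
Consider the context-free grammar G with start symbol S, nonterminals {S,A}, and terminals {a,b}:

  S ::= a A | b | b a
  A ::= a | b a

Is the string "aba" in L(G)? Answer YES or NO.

Convert to CNF:
  S -> T0 T1 | T1 A | b
  A -> T0 T1 | a
  T0 -> b
  T1 -> a

CYK fill:
  cell(0,0) a: {A,T1}  orig:{A}
  cell(1,1) b: {S,T0}  orig:{S}
  cell(2,2) a: {A,T1}  orig:{A}
  cell(0,1) ab: ∅
  cell(1,2) ba: {A,S}
  cell(0,2) aba: {S}

S ∈ T[0,2] ⇒ YES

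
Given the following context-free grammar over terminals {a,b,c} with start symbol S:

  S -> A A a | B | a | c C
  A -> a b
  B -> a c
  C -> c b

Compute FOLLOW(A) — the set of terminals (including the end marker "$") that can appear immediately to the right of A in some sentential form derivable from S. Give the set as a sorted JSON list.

FIRST sets, iterate to fixpoint:
round 1:
  A via A→a b: +{a}
  B via B→a c: +{a}
  C via C→c b: +{c}
  S via S→A A a: +{a}
  S via S→c C: +{c}
  FIRST[S]={a,c}  FIRST[A]={a}  FIRST[B]={a}  FIRST[C]={c}
round 2: (no change)
  FIRST[S]={a,c}  FIRST[A]={a}  FIRST[B]={a}  FIRST[C]={c}

FOLLOW iteration:
FOLLOW(S) := {$}
[1]
  S→A A a: FOLLOW(A) ⊇ FIRST(A) = {a}; new: +{a}
  S→B: FOLLOW(B) ⊇ FOLLOW(S) ⊇ {$}; new: +{$}
  S→c C: FOLLOW(C) ⊇ FOLLOW(S) ⊇ {$}; new: +{$}
  S: {$}  A: {a}  B: {$}  C: {$}
[2] (no change)
  S: {$}  A: {a}  B: {$}  C: {$}

FOLLOW(A) = ["a"]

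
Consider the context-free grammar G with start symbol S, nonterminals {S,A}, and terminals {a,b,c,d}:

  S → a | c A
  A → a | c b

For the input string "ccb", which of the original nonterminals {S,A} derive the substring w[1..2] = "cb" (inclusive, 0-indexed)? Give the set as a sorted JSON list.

Convert to CNF:
  S -> T0 A | a
  A -> T0 T1 | a
  T0 -> c
  T1 -> b

Fill CYK table bottom-up — only the sub-triangle for w[1..2]:
  cell(1,1) c: {T0}  orig:{}
  cell(2,2) b: {T1}  orig:{}
  cell(1,2) cb: {A}

Original NTs in T[1,2] deriving "cb": ["A"]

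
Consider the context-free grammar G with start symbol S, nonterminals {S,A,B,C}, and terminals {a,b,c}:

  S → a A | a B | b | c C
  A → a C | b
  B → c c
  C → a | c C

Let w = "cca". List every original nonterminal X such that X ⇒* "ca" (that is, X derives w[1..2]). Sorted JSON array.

CNF form of G:
  S -> T0 A | T0 B | T1 C | b
  A -> T0 C | b
  B -> T1 T1
  C -> T1 C | a
  T0 -> a
  T1 -> c

Fill CYK table bottom-up, restricted to cells inside w[1..2]:
  T[1,1] 'c' = {T1}  orig:{}
  T[2,2] 'a' = {C,T0}  orig:{C}
  T[1,2] 'ca' = {C,S}

Original NTs in T[1,2] deriving "ca": ["C", "S"]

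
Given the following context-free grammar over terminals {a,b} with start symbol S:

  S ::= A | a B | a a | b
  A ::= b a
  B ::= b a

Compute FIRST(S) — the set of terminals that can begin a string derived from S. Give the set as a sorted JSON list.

Compute FIRST by fixpoint:
[1]
  A via A→b a: +{b}
  B via B→b a: +{b}
  S via S→A: +{b}
  S via S→a B: +{a}
  FIRST(S)={a,b}  FIRST(A)={b}  FIRST(B)={b}
[2] done
  FIRST(S)={a,b}  FIRST(A)={b}  FIRST(B)={b}

FIRST(S) = ["a", "b"]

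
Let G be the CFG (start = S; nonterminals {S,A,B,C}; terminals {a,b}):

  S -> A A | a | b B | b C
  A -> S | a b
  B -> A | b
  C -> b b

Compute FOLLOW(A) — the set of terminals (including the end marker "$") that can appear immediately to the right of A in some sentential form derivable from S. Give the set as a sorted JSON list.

FIRST sets, iterate to fixpoint:
round 1:
  A via A→a b: +{a}
  B via B→A: +{a}
  B via B→b: +{b}
  C via C→b b: +{b}
  S via S→A A: +{a}
  S via S→b B: +{b}
  FIRST(S)={a,b}  FIRST(A)={a}  FIRST(B)={a,b}  FIRST(C)={b}
round 2:
  A via A→S: +{b}
  FIRST(S)={a,b}  FIRST(A)={a,b}  FIRST(B)={a,b}  FIRST(C)={b}
round 3: (no change)
  FIRST(S)={a,b}  FIRST(A)={a,b}  FIRST(B)={a,b}  FIRST(C)={b}

Compute FOLLOW by fixpoint:
initialize: $ ∈ FOLLOW(S)
[1]
  S→A A: FOLLOW(A) ⊇ FIRST(A) = {a,b}; new: +{a,b}
  S→A A: FOLLOW(A) ⊇ FOLLOW(S) ⊇ {$}; new: +{$}
  S→b B: FOLLOW(B) ⊇ FOLLOW(S) ⊇ {$}; new: +{$}
  S→b C: FOLLOW(C) ⊇ FOLLOW(S) ⊇ {$}; new: +{$}
  FOLLOW(S)={$}  FOLLOW(A)={$,a,b}  FOLLOW(B)={$}  FOLLOW(C)={$}
[2]
  A→S: FOLLOW(S) ⊇ FOLLOW(A) ⊇ {$,a,b}; new: +{a,b}
  S→b B: FOLLOW(B) ⊇ FOLLOW(S) ⊇ {$,a,b}; new: +{a,b}
  S→b C: FOLLOW(C) ⊇ FOLLOW(S) ⊇ {$,a,b}; new: +{a,b}
  FOLLOW(S)={$,a,b}  FOLLOW(A)={$,a,b}  FOLLOW(B)={$,a,b}  FOLLOW(C)={$,a,b}
[3] — fixpoint
  FOLLOW(S)={$,a,b}  FOLLOW(A)={$,a,b}  FOLLOW(B)={$,a,b}  FOLLOW(C)={$,a,b}

FOLLOW(A) = ["$", "a", "b"]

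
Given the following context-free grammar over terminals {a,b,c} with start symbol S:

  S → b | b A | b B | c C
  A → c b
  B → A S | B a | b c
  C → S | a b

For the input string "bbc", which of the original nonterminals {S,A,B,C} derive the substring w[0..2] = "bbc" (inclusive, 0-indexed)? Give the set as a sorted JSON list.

Convert to CNF:
  S -> T0 C | T1 A | T1 B | b
  A -> T0 T1
  B -> A S | B T2 | T1 T0
  C -> T0 C | T1 A | T1 B | T2 T1 | b
  T0 -> c
  T1 -> b
  T2 -> a

CYK fill — only the sub-triangle for w[0..2]:
  cell(0,0) b: {C,S,T1}  orig:{C,S}
  cell(1,1) b: {C,S,T1}  orig:{C,S}
  cell(2,2) c: {T0}  orig:{}
  cell(0,1) bb: ∅
  cell(1,2) bc: {B}
  cell(0,2) bbc: {C,S}

Original NTs in T[0,2] deriving "bbc": ["C", "S"]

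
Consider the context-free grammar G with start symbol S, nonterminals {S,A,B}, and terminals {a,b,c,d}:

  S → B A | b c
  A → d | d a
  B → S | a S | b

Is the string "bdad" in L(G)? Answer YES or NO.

Convert to CNF:
  S -> B A | T2 T3
  A -> T0 T1 | d
  B -> B A | T1 S | T2 T3 | b
  T0 -> d
  T1 -> a
  T2 -> b
  T3 -> c

CYK fill:
  [0..0]={B,T2}  "b"  orig:{B}
  [1..1]={A,T0}  "d"  orig:{A}
  [2..2]={T1}  "a"  orig:{}
  [3..3]={A,T0}  "d"  orig:{A}
  [0..1]={B,S}  "bd"
  [1..2]={A}  "da"
  [2..3]=∅  "ad"
  [0..2]={B,S}  "bda"
  [1..3]=∅  "dad"
  [0..3]={B,S}  "bdad"

S ∈ T[0,3] ⇒ YES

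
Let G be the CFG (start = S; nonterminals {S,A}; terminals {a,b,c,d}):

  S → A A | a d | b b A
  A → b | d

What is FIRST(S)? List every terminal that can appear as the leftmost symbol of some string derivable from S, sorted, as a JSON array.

Compute FIRST by fixpoint:
pass 1:
  A via A→b: +{b}
  A via A→d: +{d}
  S via S→A A: +{b,d}
  S via S→a d: +{a}
  FIRST[S]={a,b,d}  FIRST[A]={b,d}
pass 2: (stable)
  FIRST[S]={a,b,d}  FIRST[A]={b,d}

FIRST(S) = ["a", "b", "d"]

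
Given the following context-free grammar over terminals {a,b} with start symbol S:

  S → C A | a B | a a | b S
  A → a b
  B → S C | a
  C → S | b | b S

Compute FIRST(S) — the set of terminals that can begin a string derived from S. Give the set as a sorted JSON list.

Compute FIRST by fixpoint:
iter 1:
  A via A→a b: +{a}
  B via B→a: +{a}
  C via C→b: +{b}
  S via S→C A: +{b}
  S via S→a B: +{a}
  FIRST[S]={a,b}  FIRST[A]={a}  FIRST[B]={a}  FIRST[C]={b}
iter 2:
  B via B→S C: +{b}
  C via C→S: +{a}
  FIRST[S]={a,b}  FIRST[A]={a}  FIRST[B]={a,b}  FIRST[C]={a,b}
iter 3: done
  FIRST[S]={a,b}  FIRST[A]={a}  FIRST[B]={a,b}  FIRST[C]={a,b}

FIRST(S) = ["a", "b"]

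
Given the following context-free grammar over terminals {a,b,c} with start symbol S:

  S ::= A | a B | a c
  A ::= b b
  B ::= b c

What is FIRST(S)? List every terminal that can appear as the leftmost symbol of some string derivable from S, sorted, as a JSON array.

Compute FIRST by fixpoint:
[1]
  A via A→b b: +{b}
  B via B→b c: +{b}
  S via S→A: +{b}
  S via S→a B: +{a}
  FIRST[S]={a,b}  FIRST[A]={b}  FIRST[B]={b}
[2] — fixpoint
  FIRST[S]={a,b}  FIRST[A]={b}  FIRST[B]={b}

FIRST(S) = ["a", "b"]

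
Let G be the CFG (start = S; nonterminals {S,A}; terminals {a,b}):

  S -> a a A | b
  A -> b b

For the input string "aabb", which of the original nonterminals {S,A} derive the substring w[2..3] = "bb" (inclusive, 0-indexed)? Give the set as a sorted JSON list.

CNF form of G:
  S -> T1 X2 | b
  A -> T0 T0
  T0 -> b
  T1 -> a
  X2 -> T1 A

CYK table (by increasing span), restricted to cells inside w[2..3]:
  cell(2,2) b: {S,T0}  orig:{S}
  cell(3,3) b: {S,T0}  orig:{S}
  cell(2,3) bb: {A}

Original NTs in T[2,3] deriving "bb": ["A"]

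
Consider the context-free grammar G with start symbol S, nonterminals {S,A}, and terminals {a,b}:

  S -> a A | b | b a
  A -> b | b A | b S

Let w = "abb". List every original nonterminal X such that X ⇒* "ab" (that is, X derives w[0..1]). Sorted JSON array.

CNF form of G:
  S -> T0 T1 | T1 A | b
  A -> T0 A | T0 S | b
  T0 -> b
  T1 -> a

CYK table (by increasing span) — only the sub-triangle for w[0..1]:
  cell(0,0) a: {T1}  orig:{}
  cell(1,1) b: {A,S,T0}  orig:{A,S}
  cell(0,1) ab: {S}

Original NTs in T[0,1] deriving "ab": ["S"]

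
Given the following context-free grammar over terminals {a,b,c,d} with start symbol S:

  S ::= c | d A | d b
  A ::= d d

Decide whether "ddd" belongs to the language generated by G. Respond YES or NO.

Convert to CNF:
  S -> T0 A | T0 T1 | c
  A -> T0 T0
  T0 -> d
  T1 -> b

CYK table (by increasing span):
  T[0,0] 'd' = {T0}  orig:{}
  T[1,1] 'd' = {T0}  orig:{}
  T[2,2] 'd' = {T0}  orig:{}
  T[0,1] 'dd' = {A}
  T[1,2] 'dd' = {A}
  T[0,2] 'ddd' = {S}

S ∈ T[0,2] ⇒ YES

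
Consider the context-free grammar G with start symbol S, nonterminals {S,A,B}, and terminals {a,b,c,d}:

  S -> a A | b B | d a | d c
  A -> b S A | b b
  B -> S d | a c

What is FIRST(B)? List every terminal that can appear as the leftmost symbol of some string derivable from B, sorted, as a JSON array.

FIRST iteration:
pass 1:
  A via A→b S A: +{b}
  B via B→a c: +{a}
  S via S→a A: +{a}
  S via S→b B: +{b}
  S via S→d a: +{d}
  FIRST[S]={a,b,d}  FIRST[A]={b}  FIRST[B]={a}
pass 2:
  B via B→S d: +{b,d}
  FIRST[S]={a,b,d}  FIRST[A]={b}  FIRST[B]={a,b,d}
pass 3: — fixpoint
  FIRST[S]={a,b,d}  FIRST[A]={b}  FIRST[B]={a,b,d}

FIRST(B) = ["a", "b", "d"]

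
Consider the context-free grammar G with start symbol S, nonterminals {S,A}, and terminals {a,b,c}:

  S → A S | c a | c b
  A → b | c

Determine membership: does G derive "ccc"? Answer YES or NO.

CNF form of G:
  S -> A S | T0 T1 | T0 T2
  A -> b | c
  T0 -> c
  T1 -> a
  T2 -> b

Fill CYK table bottom-up:
  cell(0,0) c: {A,T0}  orig:{A}
  cell(1,1) c: {A,T0}  orig:{A}
  cell(2,2) c: {A,T0}  orig:{A}
  cell(0,1) cc: ∅
  cell(1,2) cc: ∅
  cell(0,2) ccc: ∅

S ∉ T[0,2] ⇒ NO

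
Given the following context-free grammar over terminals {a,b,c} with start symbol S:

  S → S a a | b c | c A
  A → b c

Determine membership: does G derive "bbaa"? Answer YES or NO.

CNF form of G:
  S -> S X3 | T0 T1 | T1 A
  A -> T0 T1
  T0 -> b
  T1 -> c
  T2 -> a
  X3 -> T2 T2

CYK fill:
  cell(0,0) b: {T0}  orig:{}
  cell(1,1) b: {T0}  orig:{}
  cell(2,2) a: {T2}  orig:{}
  cell(3,3) a: {T2}  orig:{}
  cell(0,1) bb: ∅
  cell(1,2) ba: ∅
  cell(2,3) aa: {X3}  orig:{}
  cell(0,2) bba: ∅
  cell(1,3) baa: ∅
  cell(0,3) bbaa: ∅

S ∉ T[0,3] ⇒ NO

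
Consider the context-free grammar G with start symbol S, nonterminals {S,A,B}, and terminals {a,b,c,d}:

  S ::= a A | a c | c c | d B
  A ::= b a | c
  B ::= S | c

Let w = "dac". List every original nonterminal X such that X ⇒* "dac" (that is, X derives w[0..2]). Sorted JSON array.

Convert to CNF:
  S -> T1 A | T1 T2 | T2 T2 | T3 B
  A -> T0 T1 | c
  B -> T1 A | T1 T2 | T2 T2 | T3 B | c
  T0 -> b
  T1 -> a
  T2 -> c
  T3 -> d

CYK fill — only the sub-triangle for w[0..2]:
  cell(0,0) d: {T3}  orig:{}
  cell(1,1) a: {T1}  orig:{}
  cell(2,2) c: {A,B,T2}  orig:{A,B}
  cell(0,1) da: ∅
  cell(1,2) ac: {B,S}
  cell(0,2) dac: {B,S}

Original NTs in T[0,2] deriving "dac": ["B", "S"]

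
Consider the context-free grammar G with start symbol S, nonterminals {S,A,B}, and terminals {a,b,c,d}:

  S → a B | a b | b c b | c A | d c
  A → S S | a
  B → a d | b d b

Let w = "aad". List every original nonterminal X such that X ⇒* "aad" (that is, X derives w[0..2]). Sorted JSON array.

CNF form of G:
  S -> T0 B | T0 T2 | T1 T3 | T2 X5 | T3 A
  A -> S S | a
  B -> T0 T1 | T2 X4
  T0 -> a
  T1 -> d
  T2 -> b
  T3 -> c
  X4 -> T1 T2
  X5 -> T3 T2

Fill CYK table bottom-up — only the sub-triangle for w[0..2]:
  [0..0]={A,T0}  "a"  orig:{A}
  [1..1]={A,T0}  "a"  orig:{A}
  [2..2]={T1}  "d"  orig:{}
  [0..1]=∅  "aa"
  [1..2]={B}  "ad"
  [0..2]={S}  "aad"

Original NTs in T[0,2] deriving "aad": ["S"]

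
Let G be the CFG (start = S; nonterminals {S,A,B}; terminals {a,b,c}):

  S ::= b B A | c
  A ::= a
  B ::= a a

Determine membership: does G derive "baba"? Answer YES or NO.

Convert to CNF:
  S -> T1 X2 | c
  A -> a
  B -> T0 T0
  T0 -> a
  T1 -> b
  X2 -> B A

CYK fill:
  T[0,0] 'b' = {T1}  orig:{}
  T[1,1] 'a' = {A,T0}  orig:{A}
  T[2,2] 'b' = {T1}  orig:{}
  T[3,3] 'a' = {A,T0}  orig:{A}
  T[0,1] 'ba' = ∅
  T[1,2] 'ab' = ∅
  T[2,3] 'ba' = ∅
  T[0,2] 'bab' = ∅
  T[1,3] 'aba' = ∅
  T[0,3] 'baba' = ∅

S ∉ T[0,3] ⇒ NO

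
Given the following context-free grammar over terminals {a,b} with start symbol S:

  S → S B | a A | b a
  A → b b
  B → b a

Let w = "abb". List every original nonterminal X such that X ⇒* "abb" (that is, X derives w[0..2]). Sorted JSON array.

CNF form of G:
  S -> S B | T0 T1 | T1 A
  A -> T0 T0
  B -> T0 T1
  T0 -> b
  T1 -> a

CYK table (by increasing span) (cells [i..j] with 0 ≤ i ≤ j ≤ 2 only):
  T[0,0] 'a' = {T1}  orig:{}
  T[1,1] 'b' = {T0}  orig:{}
  T[2,2] 'b' = {T0}  orig:{}
  T[0,1] 'ab' = ∅
  T[1,2] 'bb' = {A}
  T[0,2] 'abb' = {S}

Original NTs in T[0,2] deriving "abb": ["S"]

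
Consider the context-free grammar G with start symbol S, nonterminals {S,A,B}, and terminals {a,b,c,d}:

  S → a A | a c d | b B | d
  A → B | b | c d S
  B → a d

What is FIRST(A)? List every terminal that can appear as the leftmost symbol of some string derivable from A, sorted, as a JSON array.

FIRST iteration:
iter 1:
  A via A→b: +{b}
  A via A→c d S: +{c}
  B via B→a d: +{a}
  S via S→a A: +{a}
  S via S→b B: +{b}
  S via S→d: +{d}
  FIRST(S)={a,b,d}  FIRST(A)={b,c}  FIRST(B)={a}
iter 2:
  A via A→B: +{a}
  FIRST(S)={a,b,d}  FIRST(A)={a,b,c}  FIRST(B)={a}
iter 3: (no change)
  FIRST(S)={a,b,d}  FIRST(A)={a,b,c}  FIRST(B)={a}

FIRST(A) = ["a", "b", "c"]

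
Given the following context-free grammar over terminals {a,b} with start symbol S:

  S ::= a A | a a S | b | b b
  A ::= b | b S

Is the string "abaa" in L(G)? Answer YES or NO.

Convert to CNF:
  S -> T0 T0 | T1 A | T1 X2 | b
  A -> T0 S | b
  T0 -> b
  T1 -> a
  X2 -> T1 S

CYK fill:
  T[0,0] 'a' = {T1}  orig:{}
  T[1,1] 'b' = {A,S,T0}  orig:{A,S}
  T[2,2] 'a' = {T1}  orig:{}
  T[3,3] 'a' = {T1}  orig:{}
  T[0,1] 'ab' = {S,X2}  orig:{S}
  T[1,2] 'ba' = ∅
  T[2,3] 'aa' = ∅
  T[0,2] 'aba' = ∅
  T[1,3] 'baa' = ∅
  T[0,3] 'abaa' = ∅

S ∉ T[0,3] ⇒ NO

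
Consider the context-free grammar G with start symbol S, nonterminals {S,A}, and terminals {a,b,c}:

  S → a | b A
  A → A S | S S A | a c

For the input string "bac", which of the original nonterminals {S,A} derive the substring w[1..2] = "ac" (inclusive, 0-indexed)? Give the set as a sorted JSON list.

CNF form of G:
  S -> T2 A | a
  A -> A S | S X3 | T0 T1
  T0 -> a
  T1 -> c
  T2 -> b
  X3 -> S A

CYK fill, restricted to cells inside w[1..2]:
  T[1,1] 'a' = {S,T0}  orig:{S}
  T[2,2] 'c' = {T1}  orig:{}
  T[1,2] 'ac' = {A}

Original NTs in T[1,2] deriving "ac": ["A"]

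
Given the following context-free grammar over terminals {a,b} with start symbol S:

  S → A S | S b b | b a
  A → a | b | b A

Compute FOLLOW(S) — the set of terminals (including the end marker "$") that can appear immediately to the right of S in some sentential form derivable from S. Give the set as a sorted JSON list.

Compute FIRST by fixpoint:
pass 1:
  A via A→a: +{a}
  A via A→b: +{b}
  S via S→A S: +{a,b}
  FIRST(S)={a,b}  FIRST(A)={a,b}
pass 2: (no change)
  FIRST(S)={a,b}  FIRST(A)={a,b}

FOLLOW sets:
FOLLOW(S) := {$}
[1]
  S→A S: FOLLOW(A) ⊇ FIRST(S) = {a,b}; new: +{a,b}
  S→S b b: FOLLOW(S) ⊇ FIRST(b) = {b}; new: +{b}
  FOLLOW(S)={$,b}  FOLLOW(A)={a,b}
[2] — fixpoint
  FOLLOW(S)={$,b}  FOLLOW(A)={a,b}

FOLLOW(S) = ["$", "b"]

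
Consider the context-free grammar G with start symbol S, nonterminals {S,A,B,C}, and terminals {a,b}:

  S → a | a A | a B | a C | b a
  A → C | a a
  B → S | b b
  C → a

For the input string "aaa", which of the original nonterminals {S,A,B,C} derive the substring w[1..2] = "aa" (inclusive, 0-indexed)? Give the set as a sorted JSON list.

CNF form of G:
  S -> T0 A | T0 B | T0 C | T1 T0 | a
  A -> T0 T0 | a
  B -> T0 A | T0 B | T0 C | T1 T0 | T1 T1 | a
  C -> a
  T0 -> a
  T1 -> b

CYK fill — only the sub-triangle for w[1..2]:
  cell(1,1) a: {A,B,C,S,T0}  orig:{A,B,C,S}
  cell(2,2) a: {A,B,C,S,T0}  orig:{A,B,C,S}
  cell(1,2) aa: {A,B,S}

Original NTs in T[1,2] deriving "aa": ["A", "B", "S"]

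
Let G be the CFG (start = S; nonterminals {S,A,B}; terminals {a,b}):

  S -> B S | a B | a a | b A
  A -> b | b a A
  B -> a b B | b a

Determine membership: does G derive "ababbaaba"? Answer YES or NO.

CNF form of G:
  S -> B S | T0 A | T1 B | T1 T1
  A -> T0 X2 | b
  B -> T0 T1 | T1 X3
  T0 -> b
  T1 -> a
  X2 -> T1 A
  X3 -> T0 B

CYK table (by increasing span):
  cell(0,0) a: {T1}  orig:{}
  cell(1,1) b: {A,T0}  orig:{A}
  cell(2,2) a: {T1}  orig:{}
  cell(3,3) b: {A,T0}  orig:{A}
  cell(4,4) b: {A,T0}  orig:{A}
  cell(5,5) a: {T1}  orig:{}
  cell(6,6) a: {T1}  orig:{}
  cell(7,7) b: {A,T0}  orig:{A}
  cell(8,8) a: {T1}  orig:{}
  cell(0,1) ab: {X2}  orig:{}
  cell(1,2) ba: {B}
  cell(2,3) ab: {X2}  orig:{}
  cell(3,4) bb: {S}
  cell(4,5) ba: {B}
  cell(5,6) aa: {S}
  cell(6,7) ab: {X2}  orig:{}
  cell(7,8) ba: {B}
  cell(0,2) aba: {S}
  cell(1,3) bab: {A}
  cell(2,4) abb: ∅
  cell(3,5) bba: {X3}  orig:{}
  cell(4,6) baa: ∅
  cell(5,7) aab: ∅
  cell(6,8) aba: {S}
  cell(0,3) abab: {X2}  orig:{}
  cell(1,4) babb: {S}
  cell(2,5) abba: {B}
  cell(3,6) bbaa: ∅
  cell(4,7) baab: ∅
  cell(5,8) aaba: ∅
  cell(0,4) ababb: ∅
  cell(1,5) babba: {X3}  orig:{}
  cell(2,6) abbaa: ∅
  cell(3,7) bbaab: ∅
  cell(4,8) baaba: {S}
  cell(0,5) ababba: {B}
  cell(1,6) babbaa: ∅
  cell(2,7) abbaab: ∅
  cell(3,8) bbaaba: ∅
  cell(0,6) ababbaa: ∅
  cell(1,7) babbaab: ∅
  cell(2,8) abbaaba: {S}
  cell(0,7) ababbaab: ∅
  cell(1,8) babbaaba: ∅
  cell(0,8) ababbaaba: {S}

S ∈ T[0,8] ⇒ YES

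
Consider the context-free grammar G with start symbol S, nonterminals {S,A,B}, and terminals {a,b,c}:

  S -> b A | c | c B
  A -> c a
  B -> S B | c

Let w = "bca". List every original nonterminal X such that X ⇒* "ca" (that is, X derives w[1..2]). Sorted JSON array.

CNF form of G:
  S -> T0 B | T2 A | c
  A -> T0 T1
  B -> S B | c
  T0 -> c
  T1 -> a
  T2 -> b

CYK table (by increasing span) (cells [i..j] with 1 ≤ i ≤ j ≤ 2 only):
  T[1,1] 'c' = {B,S,T0}  orig:{B,S}
  T[2,2] 'a' = {T1}  orig:{}
  T[1,2] 'ca' = {A}

Original NTs in T[1,2] deriving "ca": ["A"]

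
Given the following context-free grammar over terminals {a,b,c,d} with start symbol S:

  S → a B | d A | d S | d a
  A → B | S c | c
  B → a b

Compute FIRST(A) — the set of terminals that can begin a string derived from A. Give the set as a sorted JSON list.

Compute FIRST by fixpoint:
[1]
  A via A→c: +{c}
  B via B→a b: +{a}
  S via S→a B: +{a}
  S via S→d A: +{d}
  S: {a,d}  A: {c}  B: {a}
[2]
  A via A→B: +{a}
  A via A→S c: +{d}
  S: {a,d}  A: {a,c,d}  B: {a}
[3] (stable)
  S: {a,d}  A: {a,c,d}  B: {a}

FIRST(A) = ["a", "c", "d"]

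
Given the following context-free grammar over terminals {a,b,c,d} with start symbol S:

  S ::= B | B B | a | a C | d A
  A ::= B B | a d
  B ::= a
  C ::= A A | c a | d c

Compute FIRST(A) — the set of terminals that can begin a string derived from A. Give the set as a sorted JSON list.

FIRST iteration:
[1]
  A via A→a d: +{a}
  B via B→a: +{a}
  C via C→A A: +{a}
  C via C→c a: +{c}
  C via C→d c: +{d}
  S via S→B: +{a}
  S via S→d A: +{d}
  FIRST(S)={a,d}  FIRST(A)={a}  FIRST(B)={a}  FIRST(C)={a,c,d}
[2] — fixpoint
  FIRST(S)={a,d}  FIRST(A)={a}  FIRST(B)={a}  FIRST(C)={a,c,d}

FIRST(A) = ["a"]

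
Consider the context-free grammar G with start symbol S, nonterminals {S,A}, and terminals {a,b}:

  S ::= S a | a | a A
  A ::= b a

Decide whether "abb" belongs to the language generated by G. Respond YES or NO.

Convert to CNF:
  S -> S T1 | T1 A | a
  A -> T0 T1
  T0 -> b
  T1 -> a

Fill CYK table bottom-up:
  cell(0,0) a: {S,T1}  orig:{S}
  cell(1,1) b: {T0}  orig:{}
  cell(2,2) b: {T0}  orig:{}
  cell(0,1) ab: ∅
  cell(1,2) bb: ∅
  cell(0,2) abb: ∅

S ∉ T[0,2] ⇒ NO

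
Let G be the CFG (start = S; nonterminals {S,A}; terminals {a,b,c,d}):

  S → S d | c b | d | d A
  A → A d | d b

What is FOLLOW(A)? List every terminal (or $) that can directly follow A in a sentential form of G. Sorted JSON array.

Compute FIRST by fixpoint:
pass 1:
  A via A→d b: +{d}
  S via S→c b: +{c}
  S via S→d: +{d}
  FIRST(S)={c,d}  FIRST(A)={d}
pass 2: — fixpoint
  FIRST(S)={c,d}  FIRST(A)={d}

Compute FOLLOW by fixpoint:
seed FOLLOW(S) with $
round 1:
  A→A d: FOLLOW(A) ⊇ FIRST(d) = {d}; new: +{d}
  S→S d: FOLLOW(S) ⊇ FIRST(d) = {d}; new: +{d}
  S→d A: FOLLOW(A) ⊇ FOLLOW(S) ⊇ {$,d}; new: +{$}
  S: {$,d}  A: {$,d}
round 2: — fixpoint
  S: {$,d}  A: {$,d}

FOLLOW(A) = ["$", "d"]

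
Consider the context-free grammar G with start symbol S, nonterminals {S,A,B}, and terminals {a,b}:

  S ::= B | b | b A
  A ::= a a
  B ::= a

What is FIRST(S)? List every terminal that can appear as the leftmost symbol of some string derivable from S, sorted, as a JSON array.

FIRST sets, iterate to fixpoint:
iter 1:
  A via A→a a: +{a}
  B via B→a: +{a}
  S via S→B: +{a}
  S via S→b: +{b}
  S: {a,b}  A: {a}  B: {a}
iter 2: done
  S: {a,b}  A: {a}  B: {a}

FIRST(S) = ["a", "b"]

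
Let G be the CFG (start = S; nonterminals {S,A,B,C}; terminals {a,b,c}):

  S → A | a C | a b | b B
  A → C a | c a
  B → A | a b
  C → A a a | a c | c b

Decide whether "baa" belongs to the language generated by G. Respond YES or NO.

CNF form of G:
  S -> C T0 | T0 C | T0 T2 | T1 T0 | T2 B
  A -> C T0 | T1 T0
  B -> C T0 | T0 T2 | T1 T0
  C -> A X3 | T0 T1 | T1 T2
  T0 -> a
  T1 -> c
  T2 -> b
  X3 -> T0 T0

Fill CYK table bottom-up:
  [0..0]={T2}  "b"  orig:{}
  [1..1]={T0}  "a"  orig:{}
  [2..2]={T0}  "a"  orig:{}
  [0..1]=∅  "ba"
  [1..2]={X3}  "aa"  orig:{}
  [0..2]=∅  "baa"

S ∉ T[0,2] ⇒ NO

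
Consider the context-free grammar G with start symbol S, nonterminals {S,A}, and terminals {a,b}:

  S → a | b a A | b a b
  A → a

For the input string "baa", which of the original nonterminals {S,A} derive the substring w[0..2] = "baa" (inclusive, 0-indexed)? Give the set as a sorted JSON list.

Convert to CNF:
  S -> T0 X2 | T0 X3 | a
  A -> a
  T0 -> b
  T1 -> a
  X2 -> T1 A
  X3 -> T1 T0

CYK fill, restricted to cells inside w[0..2]:
  cell(0,0) b: {T0}  orig:{}
  cell(1,1) a: {A,S,T1}  orig:{A,S}
  cell(2,2) a: {A,S,T1}  orig:{A,S}
  cell(0,1) ba: ∅
  cell(1,2) aa: {X2}  orig:{}
  cell(0,2) baa: {S}

Original NTs in T[0,2] deriving "baa": ["S"]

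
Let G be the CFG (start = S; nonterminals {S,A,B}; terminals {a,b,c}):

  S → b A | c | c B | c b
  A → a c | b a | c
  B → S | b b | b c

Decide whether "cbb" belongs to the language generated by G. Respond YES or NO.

CNF form of G:
  S -> T1 B | T1 T2 | T2 A | c
  A -> T0 T1 | T2 T0 | c
  B -> T1 B | T1 T2 | T2 A | T2 T1 | T2 T2 | c
  T0 -> a
  T1 -> c
  T2 -> b

CYK table (by increasing span):
  [0..0]={A,B,S,T1}  "c"  orig:{A,B,S}
  [1..1]={T2}  "b"  orig:{}
  [2..2]={T2}  "b"  orig:{}
  [0..1]={B,S}  "cb"
  [1..2]={B}  "bb"
  [0..2]={B,S}  "cbb"

S ∈ T[0,2] ⇒ YES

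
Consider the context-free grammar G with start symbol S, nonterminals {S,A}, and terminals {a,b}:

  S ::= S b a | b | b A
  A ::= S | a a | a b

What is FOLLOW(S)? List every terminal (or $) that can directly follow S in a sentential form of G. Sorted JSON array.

Compute FIRST by fixpoint:
pass 1:
  A via A→a a: +{a}
  S via S→b: +{b}
  S: {b}  A: {a}
pass 2:
  A via A→S: +{b}
  S: {b}  A: {a,b}
pass 3: — fixpoint
  S: {b}  A: {a,b}

FOLLOW sets:
FOLLOW(S) := {$}
iter 1:
  S→S b a: FOLLOW(S) ⊇ FIRST(b) = {b}; new: +{b}
  S→b A: FOLLOW(A) ⊇ FOLLOW(S) ⊇ {$,b}; new: +{$,b}
  S: {$,b}  A: {$,b}
iter 2: (stable)
  S: {$,b}  A: {$,b}

FOLLOW(S) = ["$", "b"]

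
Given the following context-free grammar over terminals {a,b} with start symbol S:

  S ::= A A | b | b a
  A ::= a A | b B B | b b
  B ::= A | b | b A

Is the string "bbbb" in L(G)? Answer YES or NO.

Convert to CNF:
  S -> A A | T1 T0 | b
  A -> T0 A | T1 T1 | T1 X2
  B -> T0 A | T1 A | T1 T1 | T1 X3 | b
  T0 -> a
  T1 -> b
  X2 -> B B
  X3 -> B B

CYK table (by increasing span):
  [0..0]={B,S,T1}  "b"  orig:{B,S}
  [1..1]={B,S,T1}  "b"  orig:{B,S}
  [2..2]={B,S,T1}  "b"  orig:{B,S}
  [3..3]={B,S,T1}  "b"  orig:{B,S}
  [0..1]={A,B,X2,X3}  "bb"  orig:{A,B}
  [1..2]={A,B,X2,X3}  "bb"  orig:{A,B}
  [2..3]={A,B,X2,X3}  "bb"  orig:{A,B}
  [0..2]={A,B,X2,X3}  "bbb"  orig:{A,B}
  [1..3]={A,B,X2,X3}  "bbb"  orig:{A,B}
  [0..3]={A,B,S,X2,X3}  "bbbb"  orig:{A,B,S}

S ∈ T[0,3] ⇒ YES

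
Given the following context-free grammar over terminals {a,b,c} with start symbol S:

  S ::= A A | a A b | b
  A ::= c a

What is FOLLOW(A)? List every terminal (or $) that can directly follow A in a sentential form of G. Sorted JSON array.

Compute FIRST by fixpoint:
[1]
  A via A→c a: +{c}
  S via S→A A: +{c}
  S via S→a A b: +{a}
  S via S→b: +{b}
  FIRST(S)={a,b,c}  FIRST(A)={c}
[2] done
  FIRST(S)={a,b,c}  FIRST(A)={c}

FOLLOW iteration:
FOLLOW(S) := {$}
round 1:
  S→A A: FOLLOW(A) ⊇ FIRST(A) = {c}; new: +{c}
  S→A A: FOLLOW(A) ⊇ FOLLOW(S) ⊇ {$}; new: +{$}
  S→a A b: FOLLOW(A) ⊇ FIRST(b) = {b}; new: +{b}
  FOLLOW[S]={$}  FOLLOW[A]={$,b,c}
round 2: (no change)
  FOLLOW[S]={$}  FOLLOW[A]={$,b,c}

FOLLOW(A) = ["$", "b", "c"]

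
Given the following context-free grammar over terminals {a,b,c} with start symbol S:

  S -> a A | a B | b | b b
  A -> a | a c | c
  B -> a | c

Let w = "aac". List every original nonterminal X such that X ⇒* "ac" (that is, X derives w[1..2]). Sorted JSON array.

Convert to CNF:
  S -> T0 A | T0 B | T2 T2 | b
  A -> T0 T1 | a | c
  B -> a | c
  T0 -> a
  T1 -> c
  T2 -> b

CYK table (by increasing span) — only the sub-triangle for w[1..2]:
  cell(1,1) a: {A,B,T0}  orig:{A,B}
  cell(2,2) c: {A,B,T1}  orig:{A,B}
  cell(1,2) ac: {A,S}

Original NTs in T[1,2] deriving "ac": ["A", "S"]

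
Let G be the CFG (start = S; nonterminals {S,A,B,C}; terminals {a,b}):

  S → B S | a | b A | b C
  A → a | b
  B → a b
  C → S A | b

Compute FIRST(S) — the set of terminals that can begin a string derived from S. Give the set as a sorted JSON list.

Compute FIRST by fixpoint:
[1]
  A via A→a: +{a}
  A via A→b: +{b}
  B via B→a b: +{a}
  C via C→b: +{b}
  S via S→B S: +{a}
  S via S→b A: +{b}
  S: {a,b}  A: {a,b}  B: {a}  C: {b}
[2]
  C via C→S A: +{a}
  S: {a,b}  A: {a,b}  B: {a}  C: {a,b}
[3] — fixpoint
  S: {a,b}  A: {a,b}  B: {a}  C: {a,b}

FIRST(S) = ["a", "b"]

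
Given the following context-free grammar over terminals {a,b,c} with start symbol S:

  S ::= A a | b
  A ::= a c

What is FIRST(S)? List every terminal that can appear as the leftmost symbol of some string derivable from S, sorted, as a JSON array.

FIRST iteration:
[1]
  A via A→a c: +{a}
  S via S→A a: +{a}
  S via S→b: +{b}
  FIRST(S)={a,b}  FIRST(A)={a}
[2] (stable)
  FIRST(S)={a,b}  FIRST(A)={a}

FIRST(S) = ["a", "b"]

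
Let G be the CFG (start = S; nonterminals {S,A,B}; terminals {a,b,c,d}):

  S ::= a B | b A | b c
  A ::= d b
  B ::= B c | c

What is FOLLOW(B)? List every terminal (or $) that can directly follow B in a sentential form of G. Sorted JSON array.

Compute FIRST by fixpoint:
[1]
  A via A→d b: +{d}
  B via B→c: +{c}
  S via S→a B: +{a}
  S via S→b A: +{b}
  FIRST[S]={a,b}  FIRST[A]={d}  FIRST[B]={c}
[2] (no change)
  FIRST[S]={a,b}  FIRST[A]={d}  FIRST[B]={c}

Compute FOLLOW by fixpoint:
FOLLOW(S) := {$}
iter 1:
  B→B c: FOLLOW(B) ⊇ FIRST(c) = {c}; new: +{c}
  S→a B: FOLLOW(B) ⊇ FOLLOW(S) ⊇ {$}; new: +{$}
  S→b A: FOLLOW(A) ⊇ FOLLOW(S) ⊇ {$}; new: +{$}
  S: {$}  A: {$}  B: {$,c}
iter 2: (stable)
  S: {$}  A: {$}  B: {$,c}

FOLLOW(B) = ["$", "c"]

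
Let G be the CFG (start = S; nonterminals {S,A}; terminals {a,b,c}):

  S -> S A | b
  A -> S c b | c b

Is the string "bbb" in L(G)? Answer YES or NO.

CNF form of G:
  S -> S A | b
  A -> S X2 | T0 T1
  T0 -> c
  T1 -> b
  X2 -> T0 T1

CYK table (by increasing span):
  [0..0]={S,T1}  "b"  orig:{S}
  [1..1]={S,T1}  "b"  orig:{S}
  [2..2]={S,T1}  "b"  orig:{S}
  [0..1]=∅  "bb"
  [1..2]=∅  "bb"
  [0..2]=∅  "bbb"

S ∉ T[0,2] ⇒ NO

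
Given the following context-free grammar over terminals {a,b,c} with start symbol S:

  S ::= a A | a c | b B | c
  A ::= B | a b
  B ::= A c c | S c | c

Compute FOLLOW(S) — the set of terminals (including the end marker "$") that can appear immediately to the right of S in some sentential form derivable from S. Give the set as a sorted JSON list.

FIRST iteration:
round 1:
  A via A→a b: +{a}
  B via B→A c c: +{a}
  B via B→c: +{c}
  S via S→a A: +{a}
  S via S→b B: +{b}
  S via S→c: +{c}
  FIRST(S)={a,b,c}  FIRST(A)={a}  FIRST(B)={a,c}
round 2:
  A via A→B: +{c}
  B via B→S c: +{b}
  FIRST(S)={a,b,c}  FIRST(A)={a,c}  FIRST(B)={a,b,c}
round 3:
  A via A→B: +{b}
  FIRST(S)={a,b,c}  FIRST(A)={a,b,c}  FIRST(B)={a,b,c}
round 4: done
  FIRST(S)={a,b,c}  FIRST(A)={a,b,c}  FIRST(B)={a,b,c}

FOLLOW iteration:
FOLLOW(S) := {$}
[1]
  B→A c c: FOLLOW(A) ⊇ FIRST(c) = {c}; new: +{c}
  B→S c: FOLLOW(S) ⊇ FIRST(c) = {c}; new: +{c}
  S→a A: FOLLOW(A) ⊇ FOLLOW(S) ⊇ {$,c}; new: +{$}
  S→b B: FOLLOW(B) ⊇ FOLLOW(S) ⊇ {$,c}; new: +{$,c}
  FOLLOW[S]={$,c}  FOLLOW[A]={$,c}  FOLLOW[B]={$,c}
[2] — fixpoint
  FOLLOW[S]={$,c}  FOLLOW[A]={$,c}  FOLLOW[B]={$,c}

FOLLOW(S) = ["$", "c"]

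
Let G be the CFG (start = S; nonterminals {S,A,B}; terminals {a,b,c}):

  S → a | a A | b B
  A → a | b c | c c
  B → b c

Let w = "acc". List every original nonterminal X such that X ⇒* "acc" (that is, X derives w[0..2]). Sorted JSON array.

CNF form of G:
  S -> T0 B | T2 A | a
  A -> T0 T1 | T1 T1 | a
  B -> T0 T1
  T0 -> b
  T1 -> c
  T2 -> a

CYK fill, restricted to cells inside w[0..2]:
  [0..0]={A,S,T2}  "a"  orig:{A,S}
  [1..1]={T1}  "c"  orig:{}
  [2..2]={T1}  "c"  orig:{}
  [0..1]=∅  "ac"
  [1..2]={A}  "cc"
  [0..2]={S}  "acc"

Original NTs in T[0,2] deriving "acc": ["S"]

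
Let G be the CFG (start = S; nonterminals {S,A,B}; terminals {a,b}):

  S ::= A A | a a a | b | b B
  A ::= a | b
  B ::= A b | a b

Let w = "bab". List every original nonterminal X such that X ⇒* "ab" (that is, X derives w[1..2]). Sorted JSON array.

Convert to CNF:
  S -> A A | T0 B | T1 X2 | b
  A -> a | b
  B -> A T0 | T1 T0
  T0 -> b
  T1 -> a
  X2 -> T1 T1

Fill CYK table bottom-up — only the sub-triangle for w[1..2]:
  cell(1,1) a: {A,T1}  orig:{A}
  cell(2,2) b: {A,S,T0}  orig:{A,S}
  cell(1,2) ab: {B,S}

Original NTs in T[1,2] deriving "ab": ["B", "S"]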